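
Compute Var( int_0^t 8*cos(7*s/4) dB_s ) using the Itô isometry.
Var = 32*t + 64*sin(7*t/2)/7

The Itô integral of a deterministic integrand f(s) has mean 0 because each increment f(s) * (B_{s+ds} - B_s) has mean 0. By the Itô isometry:
  Var( int_0^t f(s) dB_s ) = E[ (int_0^t f(s) dB_s)^2 ] = int_0^t f(s)^2 ds.
Here f(s) = 8*cos(7*s/4), so f(s)^2 = 64*cos(7*s/4)^2. Integrate:
  int_0^t (64*cos(7*s/4)^2) ds = 32*t + 64*sin(7*t/2)/7.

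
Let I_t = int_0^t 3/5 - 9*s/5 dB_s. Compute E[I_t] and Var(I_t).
E[I_t] = 0; Var(I_t) = 9*t*(3*t^2 - 3*t + 1)/25

The Itô integral of a deterministic integrand f(s) has mean 0 because each increment f(s) * (B_{s+ds} - B_s) has mean 0. By the Itô isometry:
  Var( int_0^t f(s) dB_s ) = E[ (int_0^t f(s) dB_s)^2 ] = int_0^t f(s)^2 ds.
Here f(s) = 3/5 - 9*s/5, so f(s)^2 = 9*(3*s - 1)^2/25. Integrate:
  int_0^t (9*(3*s - 1)^2/25) ds = 9*t*(3*t^2 - 3*t + 1)/25.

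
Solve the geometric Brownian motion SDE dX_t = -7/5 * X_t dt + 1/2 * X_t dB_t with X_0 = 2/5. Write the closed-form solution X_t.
X_t = 2/5 * exp((-61/40) * t + (1/2) * B_t)

For GBM dX = mu X dt + sigma X dB with X_0 = x_0, apply Itô to Y = log X: dY = (mu - sigma^2/2) dt + sigma dB, so Y_t = log(x_0) + (mu - sigma^2/2) t + sigma B_t and hence X_t = x_0 * exp((mu - sigma^2/2) t + sigma B_t).
With mu = -7/5, sigma = 1/2, x_0 = 2/5, this gives:
  X_t = 2/5 * exp((-61/40) * t + (1/2) * B_t).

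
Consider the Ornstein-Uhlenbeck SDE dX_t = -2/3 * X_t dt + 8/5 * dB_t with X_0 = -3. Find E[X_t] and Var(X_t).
E[X_t] = -3*exp(-2*t/3); Var(X_t) = 48/25 - 48*exp(-4*t/3)/25

The OU SDE dX = -theta X dt + sigma dB admits the integrating factor exp(theta t): d(exp(theta t) X_t) = sigma exp(theta t) dB_t. Integrating from 0 to t:
  X_t = x_0 * exp(-theta t) + sigma * int_0^t exp(-theta (t-s)) dB_s.
The Itô integral has mean 0 and (by the Itô isometry) variance sigma^2 * int_0^t exp(-2 theta (t - s)) ds = sigma^2 * (1 - exp(-2 theta t)) / (2 theta).
With theta = 2/3, sigma = 8/5, x_0 = -3:
  E[X_t] = -3 * exp(-2/3 t) = -3*exp(-2*t/3)
  Var(X_t) = (8/5)^2 * (1 - exp(-2*2/3 t)) / (2 * 2/3) = 48/25 - 48*exp(-4*t/3)/25.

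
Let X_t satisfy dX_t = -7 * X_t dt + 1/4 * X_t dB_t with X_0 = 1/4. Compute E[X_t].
E[X_t] = exp(-7*t)/4

For GBM dX = mu X dt + sigma X dB with X_0 = x_0, apply Itô to Y = log X: dY = (mu - sigma^2/2) dt + sigma dB, so Y_t = log(x_0) + (mu - sigma^2/2) t + sigma B_t and hence X_t = x_0 * exp((mu - sigma^2/2) t + sigma B_t).
With mu = -7, sigma = 1/4, x_0 = 1/4, this gives:
  X_t = 1/4 * exp((-225/32) * t + (1/4) * B_t).
Since sigma*B_t ~ Normal(0, sigma^2 t), E[exp(sigma*B_t)] = exp(sigma^2 t / 2); so E[X_t] = x_0 * exp((mu - sigma^2/2) t) * exp(sigma^2 t / 2) = x_0 * exp(mu t) = exp(-7*t)/4.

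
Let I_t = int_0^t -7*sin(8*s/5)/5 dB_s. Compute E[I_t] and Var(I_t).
E[I_t] = 0; Var(I_t) = 49*t/50 - 49*sin(8*t/5)*cos(8*t/5)/80

The Itô integral of a deterministic integrand f(s) has mean 0 because each increment f(s) * (B_{s+ds} - B_s) has mean 0. By the Itô isometry:
  Var( int_0^t f(s) dB_s ) = E[ (int_0^t f(s) dB_s)^2 ] = int_0^t f(s)^2 ds.
Here f(s) = -7*sin(8*s/5)/5, so f(s)^2 = 49*sin(8*s/5)^2/25. Integrate:
  int_0^t (49*sin(8*s/5)^2/25) ds = 49*t/50 - 49*sin(8*t/5)*cos(8*t/5)/80.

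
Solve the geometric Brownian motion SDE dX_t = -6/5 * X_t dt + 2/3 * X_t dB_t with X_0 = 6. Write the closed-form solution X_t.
X_t = 6 * exp((-64/45) * t + (2/3) * B_t)

For GBM dX = mu X dt + sigma X dB with X_0 = x_0, apply Itô to Y = log X: dY = (mu - sigma^2/2) dt + sigma dB, so Y_t = log(x_0) + (mu - sigma^2/2) t + sigma B_t and hence X_t = x_0 * exp((mu - sigma^2/2) t + sigma B_t).
With mu = -6/5, sigma = 2/3, x_0 = 6, this gives:
  X_t = 6 * exp((-64/45) * t + (2/3) * B_t).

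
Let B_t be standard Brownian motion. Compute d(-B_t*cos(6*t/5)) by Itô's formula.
d(-B_t*cos(6*t/5)) = (6*B_t*sin(6*t/5)/5) dt + (-cos(6*t/5)) dB_t

Itô's formula for f(t, x): d f(t, B_t) = (f_t + (1/2) f_xx) dt + f_x dB_t. Compute partials of f(t, x) = -x*cos(6*t/5):
  f_t(t,x)  = 6*x*sin(6*t/5)/5
  f_x(t,x)  = -cos(6*t/5)
  f_xx(t,x) = 0
Assemble drift = f_t + (1/2) f_xx = 6*x*sin(6*t/5)/5 and diffusion = f_x = -cos(6*t/5). Substituting x = B_t:
  d(-B_t*cos(6*t/5)) = (6*B_t*sin(6*t/5)/5) dt + (-cos(6*t/5)) dB_t.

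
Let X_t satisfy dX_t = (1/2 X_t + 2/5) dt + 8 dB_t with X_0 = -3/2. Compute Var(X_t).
Var(X_t) = 64*exp(t) - 64

The variance V(t) = Var(X_t) satisfies V'(t) = 2 a V(t) + c^2 with V(0) = 0 (drift coefficient is linear in X, diffusion is constant). With a = 1/2, c = 8, the solution is
  V(t) = (c^2 / (2 a)) * (exp(2 a t) - 1)
       = (8^2 / (2*(1/2))) * (exp(1 t) - 1)
       = 64*exp(t) - 64.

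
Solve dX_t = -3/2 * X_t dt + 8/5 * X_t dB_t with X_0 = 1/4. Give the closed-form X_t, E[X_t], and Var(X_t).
X_t = 1/4 * exp((-139/50) t + (8/5) B_t); E[X_t] = exp(-3*t/2)/4; Var(X_t) = (exp(64*t/25) - 1)*exp(-3*t)/16

For GBM dX = mu X dt + sigma X dB with X_0 = x_0, apply Itô to Y = log X: dY = (mu - sigma^2/2) dt + sigma dB, so Y_t = log(x_0) + (mu - sigma^2/2) t + sigma B_t and hence X_t = x_0 * exp((mu - sigma^2/2) t + sigma B_t).
With mu = -3/2, sigma = 8/5, x_0 = 1/4, this gives:
  X_t = 1/4 * exp((-139/50) * t + (8/5) * B_t).
Since sigma*B_t ~ Normal(0, sigma^2 t), E[exp(sigma*B_t)] = exp(sigma^2 t / 2); so E[X_t] = x_0 * exp((mu - sigma^2/2) t) * exp(sigma^2 t / 2) = x_0 * exp(mu t) = exp(-3*t/2)/4.
Var(X_t) = E[X_t^2] - (E[X_t])^2 = x_0^2 * exp(2 mu t) * (exp(sigma^2 t) - 1) = (exp(64*t/25) - 1)*exp(-3*t)/16.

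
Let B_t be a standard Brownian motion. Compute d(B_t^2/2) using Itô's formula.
d(B_t^2/2) = (1/2) dt + (B_t) dB_t

Itô's formula for f(B_t) gives d f(B_t) = f'(B_t) dB_t + (1/2) f''(B_t) dt. Compute derivatives of f(x) = x^2/2:
  f'(x)  = x
  f''(x) = 1
Substitute x = B_t and multiply the f'' term by 1/2:
  drift     = (1/2) * (1) evaluated at B_t = 1/2
  diffusion = (x) evaluated at B_t = B_t
Therefore d(B_t^2/2) = (1/2) dt + (B_t) dB_t.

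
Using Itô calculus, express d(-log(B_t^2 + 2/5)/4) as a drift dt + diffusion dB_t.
d(-log(B_t^2 + 2/5)/4) = (5*(5*B_t^2 - 2)/(4*(5*B_t^2 + 2)^2)) dt + (-5*B_t/(10*B_t^2 + 4)) dB_t

Itô's formula for f(B_t) gives d f(B_t) = f'(B_t) dB_t + (1/2) f''(B_t) dt. Compute derivatives of f(x) = -log(x^2 + 2/5)/4:
  f'(x)  = -5*x/(10*x^2 + 4)
  f''(x) = 5*(5*x^2 - 2)/(2*(5*x^2 + 2)^2)
Substitute x = B_t and multiply the f'' term by 1/2:
  drift     = (1/2) * (5*(5*x^2 - 2)/(2*(5*x^2 + 2)^2)) evaluated at B_t = 5*(5*B_t^2 - 2)/(4*(5*B_t^2 + 2)^2)
  diffusion = (-5*x/(10*x^2 + 4)) evaluated at B_t = -5*B_t/(10*B_t^2 + 4)
Therefore d(-log(B_t^2 + 2/5)/4) = (5*(5*B_t^2 - 2)/(4*(5*B_t^2 + 2)^2)) dt + (-5*B_t/(10*B_t^2 + 4)) dB_t.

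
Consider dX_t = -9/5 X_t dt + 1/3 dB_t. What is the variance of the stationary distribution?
lim Var(X_t) = 5/162

The OU SDE dX = -theta X dt + sigma dB admits the integrating factor exp(theta t): d(exp(theta t) X_t) = sigma exp(theta t) dB_t. Integrating from 0 to t gives X_t = x_0 * exp(-theta t) + sigma * int_0^t exp(-theta (t-s)) dB_s for any initial x_0. The Itô integral has variance (by the Itô isometry) sigma^2 * int_0^t exp(-2 theta (t - s)) ds = sigma^2 * (1 - exp(-2 theta t)) / (2 theta), independent of x_0.
With theta = 9/5, sigma = 1/3:
  Var(X_t) = (1/3)^2 * (1 - exp(-2*9/5 t)) / (2 * 9/5) = 5/162 - 5*exp(-18*t/5)/162.
As t -> infinity, exp(-2*9/5 t) -> 0, so the stationary variance is sigma^2 / (2 theta) = 5/162.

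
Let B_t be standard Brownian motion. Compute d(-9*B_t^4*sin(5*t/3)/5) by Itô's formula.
d(-9*B_t^4*sin(5*t/3)/5) = (-3*B_t^2*(B_t^2*cos(5*t/3) + 18*sin(5*t/3)/5)) dt + (-36*B_t^3*sin(5*t/3)/5) dB_t

Itô's formula for f(t, x): d f(t, B_t) = (f_t + (1/2) f_xx) dt + f_x dB_t. Compute partials of f(t, x) = -9*x^4*sin(5*t/3)/5:
  f_t(t,x)  = -3*x^4*cos(5*t/3)
  f_x(t,x)  = -36*x^3*sin(5*t/3)/5
  f_xx(t,x) = -108*x^2*sin(5*t/3)/5
Assemble drift = f_t + (1/2) f_xx = -3*x^2*(x^2*cos(5*t/3) + 18*sin(5*t/3)/5) and diffusion = f_x = -36*x^3*sin(5*t/3)/5. Substituting x = B_t:
  d(-9*B_t^4*sin(5*t/3)/5) = (-3*B_t^2*(B_t^2*cos(5*t/3) + 18*sin(5*t/3)/5)) dt + (-36*B_t^3*sin(5*t/3)/5) dB_t.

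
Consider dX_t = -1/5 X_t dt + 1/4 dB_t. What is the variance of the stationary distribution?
lim Var(X_t) = 5/32

The OU SDE dX = -theta X dt + sigma dB admits the integrating factor exp(theta t): d(exp(theta t) X_t) = sigma exp(theta t) dB_t. Integrating from 0 to t gives X_t = x_0 * exp(-theta t) + sigma * int_0^t exp(-theta (t-s)) dB_s for any initial x_0. The Itô integral has variance (by the Itô isometry) sigma^2 * int_0^t exp(-2 theta (t - s)) ds = sigma^2 * (1 - exp(-2 theta t)) / (2 theta), independent of x_0.
With theta = 1/5, sigma = 1/4:
  Var(X_t) = (1/4)^2 * (1 - exp(-2*1/5 t)) / (2 * 1/5) = 5/32 - 5*exp(-2*t/5)/32.
As t -> infinity, exp(-2*1/5 t) -> 0, so the stationary variance is sigma^2 / (2 theta) = 5/32.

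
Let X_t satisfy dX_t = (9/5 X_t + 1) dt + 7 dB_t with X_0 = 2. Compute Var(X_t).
Var(X_t) = 245*exp(18*t/5)/18 - 245/18

The variance V(t) = Var(X_t) satisfies V'(t) = 2 a V(t) + c^2 with V(0) = 0 (drift coefficient is linear in X, diffusion is constant). With a = 9/5, c = 7, the solution is
  V(t) = (c^2 / (2 a)) * (exp(2 a t) - 1)
       = (7^2 / (2*(9/5))) * (exp((18/5) t) - 1)
       = 245*exp(18*t/5)/18 - 245/18.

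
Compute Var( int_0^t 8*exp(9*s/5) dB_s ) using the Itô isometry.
Var = 160*exp(18*t/5)/9 - 160/9

The Itô integral of a deterministic integrand f(s) has mean 0 because each increment f(s) * (B_{s+ds} - B_s) has mean 0. By the Itô isometry:
  Var( int_0^t f(s) dB_s ) = E[ (int_0^t f(s) dB_s)^2 ] = int_0^t f(s)^2 ds.
Here f(s) = 8*exp(9*s/5), so f(s)^2 = 64*exp(18*s/5). Integrate:
  int_0^t (64*exp(18*s/5)) ds = 160*exp(18*t/5)/9 - 160/9.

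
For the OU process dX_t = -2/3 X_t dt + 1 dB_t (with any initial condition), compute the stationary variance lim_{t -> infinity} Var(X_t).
lim Var(X_t) = 3/4

The OU SDE dX = -theta X dt + sigma dB admits the integrating factor exp(theta t): d(exp(theta t) X_t) = sigma exp(theta t) dB_t. Integrating from 0 to t gives X_t = x_0 * exp(-theta t) + sigma * int_0^t exp(-theta (t-s)) dB_s for any initial x_0. The Itô integral has variance (by the Itô isometry) sigma^2 * int_0^t exp(-2 theta (t - s)) ds = sigma^2 * (1 - exp(-2 theta t)) / (2 theta), independent of x_0.
With theta = 2/3, sigma = 1:
  Var(X_t) = (1)^2 * (1 - exp(-2*2/3 t)) / (2 * 2/3) = 3/4 - 3*exp(-4*t/3)/4.
As t -> infinity, exp(-2*2/3 t) -> 0, so the stationary variance is sigma^2 / (2 theta) = 3/4.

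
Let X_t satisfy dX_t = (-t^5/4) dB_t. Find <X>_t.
<X>_t = t^11/176

For an Itô process dX_t = a(t) dt + b(t) dB_t, the quadratic variation is <X>_t = int_0^t b(s)^2 ds (the drift term does not contribute). Here b(s) = -s^5/4, so
  b(s)^2 = s^10/16.
Integrating from 0 to t:
  <X>_t = int_0^t (s^10/16) ds = t^11/176.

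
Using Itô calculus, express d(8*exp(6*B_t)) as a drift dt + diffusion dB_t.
d(8*exp(6*B_t)) = (144*exp(6*B_t)) dt + (48*exp(6*B_t)) dB_t

Itô's formula for f(B_t) gives d f(B_t) = f'(B_t) dB_t + (1/2) f''(B_t) dt. Compute derivatives of f(x) = 8*exp(6*x):
  f'(x)  = 48*exp(6*x)
  f''(x) = 288*exp(6*x)
Substitute x = B_t and multiply the f'' term by 1/2:
  drift     = (1/2) * (288*exp(6*x)) evaluated at B_t = 144*exp(6*B_t)
  diffusion = (48*exp(6*x)) evaluated at B_t = 48*exp(6*B_t)
Therefore d(8*exp(6*B_t)) = (144*exp(6*B_t)) dt + (48*exp(6*B_t)) dB_t.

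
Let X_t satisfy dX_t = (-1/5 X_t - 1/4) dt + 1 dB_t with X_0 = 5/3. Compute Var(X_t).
Var(X_t) = 5/2 - 5*exp(-2*t/5)/2

The variance V(t) = Var(X_t) satisfies V'(t) = 2 a V(t) + c^2 with V(0) = 0 (drift coefficient is linear in X, diffusion is constant). With a = -1/5, c = 1, the solution is
  V(t) = (c^2 / (2 a)) * (exp(2 a t) - 1)
       = (1^2 / (2*(-1/5))) * (exp((-2/5) t) - 1)
       = 5/2 - 5*exp(-2*t/5)/2.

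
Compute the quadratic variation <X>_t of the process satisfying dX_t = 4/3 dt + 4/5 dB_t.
<X>_t = 16*t/25

For an Itô process dX_t = a(t) dt + b(t) dB_t, the quadratic variation is <X>_t = int_0^t b(s)^2 ds (the drift term does not contribute). Here b(s) = 4/5, so
  b(s)^2 = 16/25.
Integrating from 0 to t:
  <X>_t = int_0^t (16/25) ds = 16*t/25.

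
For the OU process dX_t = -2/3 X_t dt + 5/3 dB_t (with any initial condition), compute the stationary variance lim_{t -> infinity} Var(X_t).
lim Var(X_t) = 25/12

The OU SDE dX = -theta X dt + sigma dB admits the integrating factor exp(theta t): d(exp(theta t) X_t) = sigma exp(theta t) dB_t. Integrating from 0 to t gives X_t = x_0 * exp(-theta t) + sigma * int_0^t exp(-theta (t-s)) dB_s for any initial x_0. The Itô integral has variance (by the Itô isometry) sigma^2 * int_0^t exp(-2 theta (t - s)) ds = sigma^2 * (1 - exp(-2 theta t)) / (2 theta), independent of x_0.
With theta = 2/3, sigma = 5/3:
  Var(X_t) = (5/3)^2 * (1 - exp(-2*2/3 t)) / (2 * 2/3) = 25/12 - 25*exp(-4*t/3)/12.
As t -> infinity, exp(-2*2/3 t) -> 0, so the stationary variance is sigma^2 / (2 theta) = 25/12.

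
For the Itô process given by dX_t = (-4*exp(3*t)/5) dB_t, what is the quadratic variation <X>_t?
<X>_t = 8*exp(6*t)/75 - 8/75

For an Itô process dX_t = a(t) dt + b(t) dB_t, the quadratic variation is <X>_t = int_0^t b(s)^2 ds (the drift term does not contribute). Here b(s) = -4*exp(3*s)/5, so
  b(s)^2 = 16*exp(6*s)/25.
Integrating from 0 to t:
  <X>_t = int_0^t (16*exp(6*s)/25) ds = 8*exp(6*t)/75 - 8/75.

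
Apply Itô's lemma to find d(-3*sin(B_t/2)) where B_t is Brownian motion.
d(-3*sin(B_t/2)) = (3*sin(B_t/2)/8) dt + (-3*cos(B_t/2)/2) dB_t

Itô's formula for f(B_t) gives d f(B_t) = f'(B_t) dB_t + (1/2) f''(B_t) dt. Compute derivatives of f(x) = -3*sin(x/2):
  f'(x)  = -3*cos(x/2)/2
  f''(x) = 3*sin(x/2)/4
Substitute x = B_t and multiply the f'' term by 1/2:
  drift     = (1/2) * (3*sin(x/2)/4) evaluated at B_t = 3*sin(B_t/2)/8
  diffusion = (-3*cos(x/2)/2) evaluated at B_t = -3*cos(B_t/2)/2
Therefore d(-3*sin(B_t/2)) = (3*sin(B_t/2)/8) dt + (-3*cos(B_t/2)/2) dB_t.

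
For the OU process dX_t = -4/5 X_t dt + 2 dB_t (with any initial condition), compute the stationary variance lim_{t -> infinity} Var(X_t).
lim Var(X_t) = 5/2

The OU SDE dX = -theta X dt + sigma dB admits the integrating factor exp(theta t): d(exp(theta t) X_t) = sigma exp(theta t) dB_t. Integrating from 0 to t gives X_t = x_0 * exp(-theta t) + sigma * int_0^t exp(-theta (t-s)) dB_s for any initial x_0. The Itô integral has variance (by the Itô isometry) sigma^2 * int_0^t exp(-2 theta (t - s)) ds = sigma^2 * (1 - exp(-2 theta t)) / (2 theta), independent of x_0.
With theta = 4/5, sigma = 2:
  Var(X_t) = (2)^2 * (1 - exp(-2*4/5 t)) / (2 * 4/5) = 5/2 - 5*exp(-8*t/5)/2.
As t -> infinity, exp(-2*4/5 t) -> 0, so the stationary variance is sigma^2 / (2 theta) = 5/2.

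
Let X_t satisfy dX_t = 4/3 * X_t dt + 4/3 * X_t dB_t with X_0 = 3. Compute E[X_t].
E[X_t] = 3*exp(4*t/3)

For GBM dX = mu X dt + sigma X dB with X_0 = x_0, apply Itô to Y = log X: dY = (mu - sigma^2/2) dt + sigma dB, so Y_t = log(x_0) + (mu - sigma^2/2) t + sigma B_t and hence X_t = x_0 * exp((mu - sigma^2/2) t + sigma B_t).
With mu = 4/3, sigma = 4/3, x_0 = 3, this gives:
  X_t = 3 * exp((4/9) * t + (4/3) * B_t).
Since sigma*B_t ~ Normal(0, sigma^2 t), E[exp(sigma*B_t)] = exp(sigma^2 t / 2); so E[X_t] = x_0 * exp((mu - sigma^2/2) t) * exp(sigma^2 t / 2) = x_0 * exp(mu t) = 3*exp(4*t/3).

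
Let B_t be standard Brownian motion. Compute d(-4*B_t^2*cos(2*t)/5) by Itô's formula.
d(-4*B_t^2*cos(2*t)/5) = (8*B_t^2*sin(2*t)/5 - 4*cos(2*t)/5) dt + (-8*B_t*cos(2*t)/5) dB_t

Itô's formula for f(t, x): d f(t, B_t) = (f_t + (1/2) f_xx) dt + f_x dB_t. Compute partials of f(t, x) = -4*x^2*cos(2*t)/5:
  f_t(t,x)  = 8*x^2*sin(2*t)/5
  f_x(t,x)  = -8*x*cos(2*t)/5
  f_xx(t,x) = -8*cos(2*t)/5
Assemble drift = f_t + (1/2) f_xx = 8*x^2*sin(2*t)/5 - 4*cos(2*t)/5 and diffusion = f_x = -8*x*cos(2*t)/5. Substituting x = B_t:
  d(-4*B_t^2*cos(2*t)/5) = (8*B_t^2*sin(2*t)/5 - 4*cos(2*t)/5) dt + (-8*B_t*cos(2*t)/5) dB_t.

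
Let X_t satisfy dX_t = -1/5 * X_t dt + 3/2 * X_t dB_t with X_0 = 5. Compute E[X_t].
E[X_t] = 5*exp(-t/5)

For GBM dX = mu X dt + sigma X dB with X_0 = x_0, apply Itô to Y = log X: dY = (mu - sigma^2/2) dt + sigma dB, so Y_t = log(x_0) + (mu - sigma^2/2) t + sigma B_t and hence X_t = x_0 * exp((mu - sigma^2/2) t + sigma B_t).
With mu = -1/5, sigma = 3/2, x_0 = 5, this gives:
  X_t = 5 * exp((-53/40) * t + (3/2) * B_t).
Since sigma*B_t ~ Normal(0, sigma^2 t), E[exp(sigma*B_t)] = exp(sigma^2 t / 2); so E[X_t] = x_0 * exp((mu - sigma^2/2) t) * exp(sigma^2 t / 2) = x_0 * exp(mu t) = 5*exp(-t/5).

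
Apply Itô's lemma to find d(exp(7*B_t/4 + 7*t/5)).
d(exp(7*B_t/4 + 7*t/5)) = (469*exp(7*B_t/4 + 7*t/5)/160) dt + (7*exp(7*B_t/4 + 7*t/5)/4) dB_t

Itô's formula for f(t, x): d f(t, B_t) = (f_t + (1/2) f_xx) dt + f_x dB_t. Compute partials of f(t, x) = exp(7*t/5 + 7*x/4):
  f_t(t,x)  = 7*exp(7*t/5 + 7*x/4)/5
  f_x(t,x)  = 7*exp(7*t/5 + 7*x/4)/4
  f_xx(t,x) = 49*exp(7*t/5 + 7*x/4)/16
Assemble drift = f_t + (1/2) f_xx = 469*exp(7*t/5 + 7*x/4)/160 and diffusion = f_x = 7*exp(7*t/5 + 7*x/4)/4. Substituting x = B_t:
  d(exp(7*B_t/4 + 7*t/5)) = (469*exp(7*B_t/4 + 7*t/5)/160) dt + (7*exp(7*B_t/4 + 7*t/5)/4) dB_t.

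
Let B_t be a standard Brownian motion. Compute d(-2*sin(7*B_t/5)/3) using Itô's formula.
d(-2*sin(7*B_t/5)/3) = (49*sin(7*B_t/5)/75) dt + (-14*cos(7*B_t/5)/15) dB_t

Itô's formula for f(B_t) gives d f(B_t) = f'(B_t) dB_t + (1/2) f''(B_t) dt. Compute derivatives of f(x) = -2*sin(7*x/5)/3:
  f'(x)  = -14*cos(7*x/5)/15
  f''(x) = 98*sin(7*x/5)/75
Substitute x = B_t and multiply the f'' term by 1/2:
  drift     = (1/2) * (98*sin(7*x/5)/75) evaluated at B_t = 49*sin(7*B_t/5)/75
  diffusion = (-14*cos(7*x/5)/15) evaluated at B_t = -14*cos(7*B_t/5)/15
Therefore d(-2*sin(7*B_t/5)/3) = (49*sin(7*B_t/5)/75) dt + (-14*cos(7*B_t/5)/15) dB_t.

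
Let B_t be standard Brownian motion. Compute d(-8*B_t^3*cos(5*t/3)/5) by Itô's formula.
d(-8*B_t^3*cos(5*t/3)/5) = (8*B_t*(5*B_t^2*sin(5*t/3) - 9*cos(5*t/3))/15) dt + (-24*B_t^2*cos(5*t/3)/5) dB_t

Itô's formula for f(t, x): d f(t, B_t) = (f_t + (1/2) f_xx) dt + f_x dB_t. Compute partials of f(t, x) = -8*x^3*cos(5*t/3)/5:
  f_t(t,x)  = 8*x^3*sin(5*t/3)/3
  f_x(t,x)  = -24*x^2*cos(5*t/3)/5
  f_xx(t,x) = -48*x*cos(5*t/3)/5
Assemble drift = f_t + (1/2) f_xx = 8*x*(5*x^2*sin(5*t/3) - 9*cos(5*t/3))/15 and diffusion = f_x = -24*x^2*cos(5*t/3)/5. Substituting x = B_t:
  d(-8*B_t^3*cos(5*t/3)/5) = (8*B_t*(5*B_t^2*sin(5*t/3) - 9*cos(5*t/3))/15) dt + (-24*B_t^2*cos(5*t/3)/5) dB_t.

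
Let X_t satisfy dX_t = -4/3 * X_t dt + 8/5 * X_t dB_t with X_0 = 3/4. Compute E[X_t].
E[X_t] = 3*exp(-4*t/3)/4

For GBM dX = mu X dt + sigma X dB with X_0 = x_0, apply Itô to Y = log X: dY = (mu - sigma^2/2) dt + sigma dB, so Y_t = log(x_0) + (mu - sigma^2/2) t + sigma B_t and hence X_t = x_0 * exp((mu - sigma^2/2) t + sigma B_t).
With mu = -4/3, sigma = 8/5, x_0 = 3/4, this gives:
  X_t = 3/4 * exp((-196/75) * t + (8/5) * B_t).
Since sigma*B_t ~ Normal(0, sigma^2 t), E[exp(sigma*B_t)] = exp(sigma^2 t / 2); so E[X_t] = x_0 * exp((mu - sigma^2/2) t) * exp(sigma^2 t / 2) = x_0 * exp(mu t) = 3*exp(-4*t/3)/4.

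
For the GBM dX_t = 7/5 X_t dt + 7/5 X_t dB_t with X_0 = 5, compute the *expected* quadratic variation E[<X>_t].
E[<X>_t] = 175*exp(119*t/25)/17 - 175/17

<X>_t = int_0^t ((7/5) * X_s)^2 ds. Taking expectation inside the integral: E[<X>_t] = (7/5)^2 * int_0^t E[X_s^2] ds. For GBM, E[X_s^2] = x_0^2 * exp((2 mu + sigma^2) s). Integrating:
  E[<X>_t] = (7/5)^2 * 5^2 * (exp((2*(7/5) + (7/5)^2) t) - 1) / (2*(7/5) + (7/5)^2)
           = (7/5)^2 * 5^2 * (exp((119/25) t) - 1) / (119/25) = 175*exp(119*t/25)/17 - 175/17.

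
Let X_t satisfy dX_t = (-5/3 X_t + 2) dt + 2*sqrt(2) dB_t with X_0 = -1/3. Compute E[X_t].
E[X_t] = 6/5 - 23*exp(-5*t/3)/15

Taking expectations and using E[dB_t] = 0, the mean m(t) = E[X_t] satisfies the ODE m'(t) = a m(t) + b with m(0) = x_0. With a = -5/3, b = 2, x_0 = -1/3, the solution is
  m(t) = x_0 * exp(a t) + (b/a) * (exp(a t) - 1)
       = (-1/3) * exp((-5/3) t) + (2/(-5/3)) * (exp((-5/3) t) - 1)
       = 6/5 - 23*exp(-5*t/3)/15.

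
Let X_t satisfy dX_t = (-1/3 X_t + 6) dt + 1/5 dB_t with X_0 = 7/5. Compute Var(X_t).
Var(X_t) = 3/50 - 3*exp(-2*t/3)/50

The variance V(t) = Var(X_t) satisfies V'(t) = 2 a V(t) + c^2 with V(0) = 0 (drift coefficient is linear in X, diffusion is constant). With a = -1/3, c = 1/5, the solution is
  V(t) = (c^2 / (2 a)) * (exp(2 a t) - 1)
       = ((1/5)^2 / (2*(-1/3))) * (exp((-2/3) t) - 1)
       = 3/50 - 3*exp(-2*t/3)/50.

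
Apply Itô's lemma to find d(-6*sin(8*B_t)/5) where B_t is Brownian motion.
d(-6*sin(8*B_t)/5) = (192*sin(8*B_t)/5) dt + (-48*cos(8*B_t)/5) dB_t

Itô's formula for f(B_t) gives d f(B_t) = f'(B_t) dB_t + (1/2) f''(B_t) dt. Compute derivatives of f(x) = -6*sin(8*x)/5:
  f'(x)  = -48*cos(8*x)/5
  f''(x) = 384*sin(8*x)/5
Substitute x = B_t and multiply the f'' term by 1/2:
  drift     = (1/2) * (384*sin(8*x)/5) evaluated at B_t = 192*sin(8*B_t)/5
  diffusion = (-48*cos(8*x)/5) evaluated at B_t = -48*cos(8*B_t)/5
Therefore d(-6*sin(8*B_t)/5) = (192*sin(8*B_t)/5) dt + (-48*cos(8*B_t)/5) dB_t.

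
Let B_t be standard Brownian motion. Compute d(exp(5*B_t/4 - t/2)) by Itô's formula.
d(exp(5*B_t/4 - t/2)) = (9*exp(5*B_t/4 - t/2)/32) dt + (5*exp(5*B_t/4 - t/2)/4) dB_t

Itô's formula for f(t, x): d f(t, B_t) = (f_t + (1/2) f_xx) dt + f_x dB_t. Compute partials of f(t, x) = exp(-t/2 + 5*x/4):
  f_t(t,x)  = -exp(-t/2 + 5*x/4)/2
  f_x(t,x)  = 5*exp(-t/2 + 5*x/4)/4
  f_xx(t,x) = 25*exp(-t/2 + 5*x/4)/16
Assemble drift = f_t + (1/2) f_xx = 9*exp(-t/2 + 5*x/4)/32 and diffusion = f_x = 5*exp(-t/2 + 5*x/4)/4. Substituting x = B_t:
  d(exp(5*B_t/4 - t/2)) = (9*exp(5*B_t/4 - t/2)/32) dt + (5*exp(5*B_t/4 - t/2)/4) dB_t.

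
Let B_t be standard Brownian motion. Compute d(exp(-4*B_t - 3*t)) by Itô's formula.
d(exp(-4*B_t - 3*t)) = (5*exp(-4*B_t - 3*t)) dt + (-4*exp(-4*B_t - 3*t)) dB_t

Itô's formula for f(t, x): d f(t, B_t) = (f_t + (1/2) f_xx) dt + f_x dB_t. Compute partials of f(t, x) = exp(-3*t - 4*x):
  f_t(t,x)  = -3*exp(-3*t - 4*x)
  f_x(t,x)  = -4*exp(-3*t - 4*x)
  f_xx(t,x) = 16*exp(-3*t - 4*x)
Assemble drift = f_t + (1/2) f_xx = 5*exp(-3*t - 4*x) and diffusion = f_x = -4*exp(-3*t - 4*x). Substituting x = B_t:
  d(exp(-4*B_t - 3*t)) = (5*exp(-4*B_t - 3*t)) dt + (-4*exp(-4*B_t - 3*t)) dB_t.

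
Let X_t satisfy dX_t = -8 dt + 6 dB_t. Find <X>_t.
<X>_t = 36*t

For an Itô process dX_t = a(t) dt + b(t) dB_t, the quadratic variation is <X>_t = int_0^t b(s)^2 ds (the drift term does not contribute). Here b(s) = 6, so
  b(s)^2 = 36.
Integrating from 0 to t:
  <X>_t = int_0^t (36) ds = 36*t.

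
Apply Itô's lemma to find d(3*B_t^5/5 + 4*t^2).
d(3*B_t^5/5 + 4*t^2) = (6*B_t^3 + 8*t) dt + (3*B_t^4) dB_t

Itô's formula for f(t, x): d f(t, B_t) = (f_t + (1/2) f_xx) dt + f_x dB_t. Compute partials of f(t, x) = 4*t^2 + 3*x^5/5:
  f_t(t,x)  = 8*t
  f_x(t,x)  = 3*x^4
  f_xx(t,x) = 12*x^3
Assemble drift = f_t + (1/2) f_xx = 8*t + 6*x^3 and diffusion = f_x = 3*x^4. Substituting x = B_t:
  d(3*B_t^5/5 + 4*t^2) = (6*B_t^3 + 8*t) dt + (3*B_t^4) dB_t.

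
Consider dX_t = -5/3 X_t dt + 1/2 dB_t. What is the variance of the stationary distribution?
lim Var(X_t) = 3/40

The OU SDE dX = -theta X dt + sigma dB admits the integrating factor exp(theta t): d(exp(theta t) X_t) = sigma exp(theta t) dB_t. Integrating from 0 to t gives X_t = x_0 * exp(-theta t) + sigma * int_0^t exp(-theta (t-s)) dB_s for any initial x_0. The Itô integral has variance (by the Itô isometry) sigma^2 * int_0^t exp(-2 theta (t - s)) ds = sigma^2 * (1 - exp(-2 theta t)) / (2 theta), independent of x_0.
With theta = 5/3, sigma = 1/2:
  Var(X_t) = (1/2)^2 * (1 - exp(-2*5/3 t)) / (2 * 5/3) = 3/40 - 3*exp(-10*t/3)/40.
As t -> infinity, exp(-2*5/3 t) -> 0, so the stationary variance is sigma^2 / (2 theta) = 3/40.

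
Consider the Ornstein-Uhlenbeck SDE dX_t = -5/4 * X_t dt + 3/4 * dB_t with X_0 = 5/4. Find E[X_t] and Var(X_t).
E[X_t] = 5*exp(-5*t/4)/4; Var(X_t) = 9/40 - 9*exp(-5*t/2)/40

The OU SDE dX = -theta X dt + sigma dB admits the integrating factor exp(theta t): d(exp(theta t) X_t) = sigma exp(theta t) dB_t. Integrating from 0 to t:
  X_t = x_0 * exp(-theta t) + sigma * int_0^t exp(-theta (t-s)) dB_s.
The Itô integral has mean 0 and (by the Itô isometry) variance sigma^2 * int_0^t exp(-2 theta (t - s)) ds = sigma^2 * (1 - exp(-2 theta t)) / (2 theta).
With theta = 5/4, sigma = 3/4, x_0 = 5/4:
  E[X_t] = 5/4 * exp(-5/4 t) = 5*exp(-5*t/4)/4
  Var(X_t) = (3/4)^2 * (1 - exp(-2*5/4 t)) / (2 * 5/4) = 9/40 - 9*exp(-5*t/2)/40.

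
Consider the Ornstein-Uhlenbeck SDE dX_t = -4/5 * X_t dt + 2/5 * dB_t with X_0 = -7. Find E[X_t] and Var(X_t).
E[X_t] = -7*exp(-4*t/5); Var(X_t) = 1/10 - exp(-8*t/5)/10

The OU SDE dX = -theta X dt + sigma dB admits the integrating factor exp(theta t): d(exp(theta t) X_t) = sigma exp(theta t) dB_t. Integrating from 0 to t:
  X_t = x_0 * exp(-theta t) + sigma * int_0^t exp(-theta (t-s)) dB_s.
The Itô integral has mean 0 and (by the Itô isometry) variance sigma^2 * int_0^t exp(-2 theta (t - s)) ds = sigma^2 * (1 - exp(-2 theta t)) / (2 theta).
With theta = 4/5, sigma = 2/5, x_0 = -7:
  E[X_t] = -7 * exp(-4/5 t) = -7*exp(-4*t/5)
  Var(X_t) = (2/5)^2 * (1 - exp(-2*4/5 t)) / (2 * 4/5) = 1/10 - exp(-8*t/5)/10.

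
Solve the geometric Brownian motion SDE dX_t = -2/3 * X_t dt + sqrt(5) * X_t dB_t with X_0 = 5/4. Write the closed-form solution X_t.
X_t = 5/4 * exp((-19/6) * t + (sqrt(5)) * B_t)

For GBM dX = mu X dt + sigma X dB with X_0 = x_0, apply Itô to Y = log X: dY = (mu - sigma^2/2) dt + sigma dB, so Y_t = log(x_0) + (mu - sigma^2/2) t + sigma B_t and hence X_t = x_0 * exp((mu - sigma^2/2) t + sigma B_t).
With mu = -2/3, sigma = sqrt(5), x_0 = 5/4, this gives:
  X_t = 5/4 * exp((-19/6) * t + (sqrt(5)) * B_t).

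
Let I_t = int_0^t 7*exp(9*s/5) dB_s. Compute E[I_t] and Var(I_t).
E[I_t] = 0; Var(I_t) = 245*exp(18*t/5)/18 - 245/18

The Itô integral of a deterministic integrand f(s) has mean 0 because each increment f(s) * (B_{s+ds} - B_s) has mean 0. By the Itô isometry:
  Var( int_0^t f(s) dB_s ) = E[ (int_0^t f(s) dB_s)^2 ] = int_0^t f(s)^2 ds.
Here f(s) = 7*exp(9*s/5), so f(s)^2 = 49*exp(18*s/5). Integrate:
  int_0^t (49*exp(18*s/5)) ds = 245*exp(18*t/5)/18 - 245/18.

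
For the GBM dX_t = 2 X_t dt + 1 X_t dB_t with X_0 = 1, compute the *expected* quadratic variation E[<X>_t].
E[<X>_t] = exp(5*t)/5 - 1/5

<X>_t = int_0^t (1 * X_s)^2 ds. Taking expectation inside the integral: E[<X>_t] = 1^2 * int_0^t E[X_s^2] ds. For GBM, E[X_s^2] = x_0^2 * exp((2 mu + sigma^2) s). Integrating:
  E[<X>_t] = 1^2 * 1^2 * (exp((2*2 + 1^2) t) - 1) / (2*2 + 1^2)
           = 1^2 * 1^2 * (exp(5 t) - 1) / 5 = exp(5*t)/5 - 1/5.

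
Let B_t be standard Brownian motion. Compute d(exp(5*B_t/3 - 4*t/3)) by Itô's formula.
d(exp(5*B_t/3 - 4*t/3)) = (exp(5*B_t/3 - 4*t/3)/18) dt + (5*exp(5*B_t/3 - 4*t/3)/3) dB_t

Itô's formula for f(t, x): d f(t, B_t) = (f_t + (1/2) f_xx) dt + f_x dB_t. Compute partials of f(t, x) = exp(-4*t/3 + 5*x/3):
  f_t(t,x)  = -4*exp(-4*t/3 + 5*x/3)/3
  f_x(t,x)  = 5*exp(-4*t/3 + 5*x/3)/3
  f_xx(t,x) = 25*exp(-4*t/3 + 5*x/3)/9
Assemble drift = f_t + (1/2) f_xx = exp(-4*t/3 + 5*x/3)/18 and diffusion = f_x = 5*exp(-4*t/3 + 5*x/3)/3. Substituting x = B_t:
  d(exp(5*B_t/3 - 4*t/3)) = (exp(5*B_t/3 - 4*t/3)/18) dt + (5*exp(5*B_t/3 - 4*t/3)/3) dB_t.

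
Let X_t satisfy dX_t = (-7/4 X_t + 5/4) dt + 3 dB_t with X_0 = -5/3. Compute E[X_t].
E[X_t] = 5/7 - 50*exp(-7*t/4)/21

Taking expectations and using E[dB_t] = 0, the mean m(t) = E[X_t] satisfies the ODE m'(t) = a m(t) + b with m(0) = x_0. With a = -7/4, b = 5/4, x_0 = -5/3, the solution is
  m(t) = x_0 * exp(a t) + (b/a) * (exp(a t) - 1)
       = (-5/3) * exp((-7/4) t) + ((5/4)/(-7/4)) * (exp((-7/4) t) - 1)
       = 5/7 - 50*exp(-7*t/4)/21.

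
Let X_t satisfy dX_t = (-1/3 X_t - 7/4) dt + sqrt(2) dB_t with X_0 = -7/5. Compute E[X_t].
E[X_t] = -21/4 + 77*exp(-t/3)/20

Taking expectations and using E[dB_t] = 0, the mean m(t) = E[X_t] satisfies the ODE m'(t) = a m(t) + b with m(0) = x_0. With a = -1/3, b = -7/4, x_0 = -7/5, the solution is
  m(t) = x_0 * exp(a t) + (b/a) * (exp(a t) - 1)
       = (-7/5) * exp((-1/3) t) + ((-7/4)/(-1/3)) * (exp((-1/3) t) - 1)
       = -21/4 + 77*exp(-t/3)/20.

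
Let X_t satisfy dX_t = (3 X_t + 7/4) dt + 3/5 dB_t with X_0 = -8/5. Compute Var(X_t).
Var(X_t) = 3*exp(6*t)/50 - 3/50

The variance V(t) = Var(X_t) satisfies V'(t) = 2 a V(t) + c^2 with V(0) = 0 (drift coefficient is linear in X, diffusion is constant). With a = 3, c = 3/5, the solution is
  V(t) = (c^2 / (2 a)) * (exp(2 a t) - 1)
       = ((3/5)^2 / (2*3)) * (exp(6 t) - 1)
       = 3*exp(6*t)/50 - 3/50.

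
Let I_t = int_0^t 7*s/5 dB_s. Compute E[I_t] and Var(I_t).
E[I_t] = 0; Var(I_t) = 49*t^3/75

The Itô integral of a deterministic integrand f(s) has mean 0 because each increment f(s) * (B_{s+ds} - B_s) has mean 0. By the Itô isometry:
  Var( int_0^t f(s) dB_s ) = E[ (int_0^t f(s) dB_s)^2 ] = int_0^t f(s)^2 ds.
Here f(s) = 7*s/5, so f(s)^2 = 49*s^2/25. Integrate:
  int_0^t (49*s^2/25) ds = 49*t^3/75.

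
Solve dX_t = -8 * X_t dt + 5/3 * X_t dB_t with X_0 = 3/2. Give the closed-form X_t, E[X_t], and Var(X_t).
X_t = 3/2 * exp((-169/18) t + (5/3) B_t); E[X_t] = 3*exp(-8*t)/2; Var(X_t) = (9*exp(25*t/9) - 9)*exp(-16*t)/4

For GBM dX = mu X dt + sigma X dB with X_0 = x_0, apply Itô to Y = log X: dY = (mu - sigma^2/2) dt + sigma dB, so Y_t = log(x_0) + (mu - sigma^2/2) t + sigma B_t and hence X_t = x_0 * exp((mu - sigma^2/2) t + sigma B_t).
With mu = -8, sigma = 5/3, x_0 = 3/2, this gives:
  X_t = 3/2 * exp((-169/18) * t + (5/3) * B_t).
Since sigma*B_t ~ Normal(0, sigma^2 t), E[exp(sigma*B_t)] = exp(sigma^2 t / 2); so E[X_t] = x_0 * exp((mu - sigma^2/2) t) * exp(sigma^2 t / 2) = x_0 * exp(mu t) = 3*exp(-8*t)/2.
Var(X_t) = E[X_t^2] - (E[X_t])^2 = x_0^2 * exp(2 mu t) * (exp(sigma^2 t) - 1) = (9*exp(25*t/9) - 9)*exp(-16*t)/4.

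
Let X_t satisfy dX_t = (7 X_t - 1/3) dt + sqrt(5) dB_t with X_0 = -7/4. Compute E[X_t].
E[X_t] = 1/21 - 151*exp(7*t)/84

Taking expectations and using E[dB_t] = 0, the mean m(t) = E[X_t] satisfies the ODE m'(t) = a m(t) + b with m(0) = x_0. With a = 7, b = -1/3, x_0 = -7/4, the solution is
  m(t) = x_0 * exp(a t) + (b/a) * (exp(a t) - 1)
       = (-7/4) * exp(7 t) + ((-1/3)/7) * (exp(7 t) - 1)
       = 1/21 - 151*exp(7*t)/84.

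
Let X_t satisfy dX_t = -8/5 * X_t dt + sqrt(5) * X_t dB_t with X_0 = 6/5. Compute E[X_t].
E[X_t] = 6*exp(-8*t/5)/5

For GBM dX = mu X dt + sigma X dB with X_0 = x_0, apply Itô to Y = log X: dY = (mu - sigma^2/2) dt + sigma dB, so Y_t = log(x_0) + (mu - sigma^2/2) t + sigma B_t and hence X_t = x_0 * exp((mu - sigma^2/2) t + sigma B_t).
With mu = -8/5, sigma = sqrt(5), x_0 = 6/5, this gives:
  X_t = 6/5 * exp((-41/10) * t + (sqrt(5)) * B_t).
Since sigma*B_t ~ Normal(0, sigma^2 t), E[exp(sigma*B_t)] = exp(sigma^2 t / 2); so E[X_t] = x_0 * exp((mu - sigma^2/2) t) * exp(sigma^2 t / 2) = x_0 * exp(mu t) = 6*exp(-8*t/5)/5.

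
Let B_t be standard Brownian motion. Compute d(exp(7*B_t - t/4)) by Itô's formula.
d(exp(7*B_t - t/4)) = (97*exp(7*B_t - t/4)/4) dt + (7*exp(7*B_t - t/4)) dB_t

Itô's formula for f(t, x): d f(t, B_t) = (f_t + (1/2) f_xx) dt + f_x dB_t. Compute partials of f(t, x) = exp(-t/4 + 7*x):
  f_t(t,x)  = -exp(-t/4 + 7*x)/4
  f_x(t,x)  = 7*exp(-t/4 + 7*x)
  f_xx(t,x) = 49*exp(-t/4 + 7*x)
Assemble drift = f_t + (1/2) f_xx = 97*exp(-t/4 + 7*x)/4 and diffusion = f_x = 7*exp(-t/4 + 7*x). Substituting x = B_t:
  d(exp(7*B_t - t/4)) = (97*exp(7*B_t - t/4)/4) dt + (7*exp(7*B_t - t/4)) dB_t.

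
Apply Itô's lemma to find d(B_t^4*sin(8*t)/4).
d(B_t^4*sin(8*t)/4) = (B_t^2*(4*B_t^2*cos(8*t) + 3*sin(8*t))/2) dt + (B_t^3*sin(8*t)) dB_t

Itô's formula for f(t, x): d f(t, B_t) = (f_t + (1/2) f_xx) dt + f_x dB_t. Compute partials of f(t, x) = x^4*sin(8*t)/4:
  f_t(t,x)  = 2*x^4*cos(8*t)
  f_x(t,x)  = x^3*sin(8*t)
  f_xx(t,x) = 3*x^2*sin(8*t)
Assemble drift = f_t + (1/2) f_xx = x^2*(4*x^2*cos(8*t) + 3*sin(8*t))/2 and diffusion = f_x = x^3*sin(8*t). Substituting x = B_t:
  d(B_t^4*sin(8*t)/4) = (B_t^2*(4*B_t^2*cos(8*t) + 3*sin(8*t))/2) dt + (B_t^3*sin(8*t)) dB_t.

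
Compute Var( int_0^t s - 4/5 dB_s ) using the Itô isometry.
Var = t*(25*t^2 - 60*t + 48)/75

The Itô integral of a deterministic integrand f(s) has mean 0 because each increment f(s) * (B_{s+ds} - B_s) has mean 0. By the Itô isometry:
  Var( int_0^t f(s) dB_s ) = E[ (int_0^t f(s) dB_s)^2 ] = int_0^t f(s)^2 ds.
Here f(s) = s - 4/5, so f(s)^2 = (5*s - 4)^2/25. Integrate:
  int_0^t ((5*s - 4)^2/25) ds = t*(25*t^2 - 60*t + 48)/75.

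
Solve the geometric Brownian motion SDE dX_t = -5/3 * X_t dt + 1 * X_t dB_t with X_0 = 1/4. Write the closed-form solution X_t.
X_t = 1/4 * exp((-13/6) * t + (1) * B_t)

For GBM dX = mu X dt + sigma X dB with X_0 = x_0, apply Itô to Y = log X: dY = (mu - sigma^2/2) dt + sigma dB, so Y_t = log(x_0) + (mu - sigma^2/2) t + sigma B_t and hence X_t = x_0 * exp((mu - sigma^2/2) t + sigma B_t).
With mu = -5/3, sigma = 1, x_0 = 1/4, this gives:
  X_t = 1/4 * exp((-13/6) * t + (1) * B_t).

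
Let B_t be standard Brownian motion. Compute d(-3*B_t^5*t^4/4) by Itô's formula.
d(-3*B_t^5*t^4/4) = (B_t^3*t^3*(-3*B_t^2 - 15*t/2)) dt + (-15*B_t^4*t^4/4) dB_t

Itô's formula for f(t, x): d f(t, B_t) = (f_t + (1/2) f_xx) dt + f_x dB_t. Compute partials of f(t, x) = -3*t^4*x^5/4:
  f_t(t,x)  = -3*t^3*x^5
  f_x(t,x)  = -15*t^4*x^4/4
  f_xx(t,x) = -15*t^4*x^3
Assemble drift = f_t + (1/2) f_xx = t^3*x^3*(-15*t/2 - 3*x^2) and diffusion = f_x = -15*t^4*x^4/4. Substituting x = B_t:
  d(-3*B_t^5*t^4/4) = (B_t^3*t^3*(-3*B_t^2 - 15*t/2)) dt + (-15*B_t^4*t^4/4) dB_t.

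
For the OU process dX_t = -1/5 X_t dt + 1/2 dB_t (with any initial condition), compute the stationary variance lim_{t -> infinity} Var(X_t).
lim Var(X_t) = 5/8

The OU SDE dX = -theta X dt + sigma dB admits the integrating factor exp(theta t): d(exp(theta t) X_t) = sigma exp(theta t) dB_t. Integrating from 0 to t gives X_t = x_0 * exp(-theta t) + sigma * int_0^t exp(-theta (t-s)) dB_s for any initial x_0. The Itô integral has variance (by the Itô isometry) sigma^2 * int_0^t exp(-2 theta (t - s)) ds = sigma^2 * (1 - exp(-2 theta t)) / (2 theta), independent of x_0.
With theta = 1/5, sigma = 1/2:
  Var(X_t) = (1/2)^2 * (1 - exp(-2*1/5 t)) / (2 * 1/5) = 5/8 - 5*exp(-2*t/5)/8.
As t -> infinity, exp(-2*1/5 t) -> 0, so the stationary variance is sigma^2 / (2 theta) = 5/8.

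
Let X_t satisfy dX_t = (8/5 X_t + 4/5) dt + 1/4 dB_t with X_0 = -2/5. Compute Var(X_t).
Var(X_t) = 5*exp(16*t/5)/256 - 5/256

The variance V(t) = Var(X_t) satisfies V'(t) = 2 a V(t) + c^2 with V(0) = 0 (drift coefficient is linear in X, diffusion is constant). With a = 8/5, c = 1/4, the solution is
  V(t) = (c^2 / (2 a)) * (exp(2 a t) - 1)
       = ((1/4)^2 / (2*(8/5))) * (exp((16/5) t) - 1)
       = 5*exp(16*t/5)/256 - 5/256.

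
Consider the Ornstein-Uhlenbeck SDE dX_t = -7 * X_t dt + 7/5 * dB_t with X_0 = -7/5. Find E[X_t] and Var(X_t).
E[X_t] = -7*exp(-7*t)/5; Var(X_t) = 7/50 - 7*exp(-14*t)/50

The OU SDE dX = -theta X dt + sigma dB admits the integrating factor exp(theta t): d(exp(theta t) X_t) = sigma exp(theta t) dB_t. Integrating from 0 to t:
  X_t = x_0 * exp(-theta t) + sigma * int_0^t exp(-theta (t-s)) dB_s.
The Itô integral has mean 0 and (by the Itô isometry) variance sigma^2 * int_0^t exp(-2 theta (t - s)) ds = sigma^2 * (1 - exp(-2 theta t)) / (2 theta).
With theta = 7, sigma = 7/5, x_0 = -7/5:
  E[X_t] = -7/5 * exp(-7 t) = -7*exp(-7*t)/5
  Var(X_t) = (7/5)^2 * (1 - exp(-2*7 t)) / (2 * 7) = 7/50 - 7*exp(-14*t)/50.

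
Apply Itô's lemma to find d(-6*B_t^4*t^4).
d(-6*B_t^4*t^4) = (B_t^2*t^3*(-24*B_t^2 - 36*t)) dt + (-24*B_t^3*t^4) dB_t

Itô's formula for f(t, x): d f(t, B_t) = (f_t + (1/2) f_xx) dt + f_x dB_t. Compute partials of f(t, x) = -6*t^4*x^4:
  f_t(t,x)  = -24*t^3*x^4
  f_x(t,x)  = -24*t^4*x^3
  f_xx(t,x) = -72*t^4*x^2
Assemble drift = f_t + (1/2) f_xx = t^3*x^2*(-36*t - 24*x^2) and diffusion = f_x = -24*t^4*x^3. Substituting x = B_t:
  d(-6*B_t^4*t^4) = (B_t^2*t^3*(-24*B_t^2 - 36*t)) dt + (-24*B_t^3*t^4) dB_t.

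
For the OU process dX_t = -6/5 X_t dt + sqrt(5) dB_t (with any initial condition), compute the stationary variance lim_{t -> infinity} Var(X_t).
lim Var(X_t) = 25/12

The OU SDE dX = -theta X dt + sigma dB admits the integrating factor exp(theta t): d(exp(theta t) X_t) = sigma exp(theta t) dB_t. Integrating from 0 to t gives X_t = x_0 * exp(-theta t) + sigma * int_0^t exp(-theta (t-s)) dB_s for any initial x_0. The Itô integral has variance (by the Itô isometry) sigma^2 * int_0^t exp(-2 theta (t - s)) ds = sigma^2 * (1 - exp(-2 theta t)) / (2 theta), independent of x_0.
With theta = 6/5, sigma = sqrt(5):
  Var(X_t) = (sqrt(5))^2 * (1 - exp(-2*6/5 t)) / (2 * 6/5) = 25/12 - 25*exp(-12*t/5)/12.
As t -> infinity, exp(-2*6/5 t) -> 0, so the stationary variance is sigma^2 / (2 theta) = 25/12.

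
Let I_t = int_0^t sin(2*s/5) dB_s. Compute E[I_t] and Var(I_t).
E[I_t] = 0; Var(I_t) = t/2 - 5*sin(4*t/5)/8

The Itô integral of a deterministic integrand f(s) has mean 0 because each increment f(s) * (B_{s+ds} - B_s) has mean 0. By the Itô isometry:
  Var( int_0^t f(s) dB_s ) = E[ (int_0^t f(s) dB_s)^2 ] = int_0^t f(s)^2 ds.
Here f(s) = sin(2*s/5), so f(s)^2 = sin(2*s/5)^2. Integrate:
  int_0^t (sin(2*s/5)^2) ds = t/2 - 5*sin(4*t/5)/8.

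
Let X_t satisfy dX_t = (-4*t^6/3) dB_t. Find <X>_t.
<X>_t = 16*t^13/117

For an Itô process dX_t = a(t) dt + b(t) dB_t, the quadratic variation is <X>_t = int_0^t b(s)^2 ds (the drift term does not contribute). Here b(s) = -4*s^6/3, so
  b(s)^2 = 16*s^12/9.
Integrating from 0 to t:
  <X>_t = int_0^t (16*s^12/9) ds = 16*t^13/117.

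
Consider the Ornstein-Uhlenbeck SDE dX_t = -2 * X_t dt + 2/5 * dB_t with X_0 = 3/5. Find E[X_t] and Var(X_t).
E[X_t] = 3*exp(-2*t)/5; Var(X_t) = 1/25 - exp(-4*t)/25

The OU SDE dX = -theta X dt + sigma dB admits the integrating factor exp(theta t): d(exp(theta t) X_t) = sigma exp(theta t) dB_t. Integrating from 0 to t:
  X_t = x_0 * exp(-theta t) + sigma * int_0^t exp(-theta (t-s)) dB_s.
The Itô integral has mean 0 and (by the Itô isometry) variance sigma^2 * int_0^t exp(-2 theta (t - s)) ds = sigma^2 * (1 - exp(-2 theta t)) / (2 theta).
With theta = 2, sigma = 2/5, x_0 = 3/5:
  E[X_t] = 3/5 * exp(-2 t) = 3*exp(-2*t)/5
  Var(X_t) = (2/5)^2 * (1 - exp(-2*2 t)) / (2 * 2) = 1/25 - exp(-4*t)/25.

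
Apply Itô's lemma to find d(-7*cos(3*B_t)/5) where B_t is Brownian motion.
d(-7*cos(3*B_t)/5) = (63*cos(3*B_t)/10) dt + (21*sin(3*B_t)/5) dB_t

Itô's formula for f(B_t) gives d f(B_t) = f'(B_t) dB_t + (1/2) f''(B_t) dt. Compute derivatives of f(x) = -7*cos(3*x)/5:
  f'(x)  = 21*sin(3*x)/5
  f''(x) = 63*cos(3*x)/5
Substitute x = B_t and multiply the f'' term by 1/2:
  drift     = (1/2) * (63*cos(3*x)/5) evaluated at B_t = 63*cos(3*B_t)/10
  diffusion = (21*sin(3*x)/5) evaluated at B_t = 21*sin(3*B_t)/5
Therefore d(-7*cos(3*B_t)/5) = (63*cos(3*B_t)/10) dt + (21*sin(3*B_t)/5) dB_t.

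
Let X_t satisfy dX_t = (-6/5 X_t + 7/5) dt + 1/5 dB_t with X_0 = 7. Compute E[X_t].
E[X_t] = 7/6 + 35*exp(-6*t/5)/6

Taking expectations and using E[dB_t] = 0, the mean m(t) = E[X_t] satisfies the ODE m'(t) = a m(t) + b with m(0) = x_0. With a = -6/5, b = 7/5, x_0 = 7, the solution is
  m(t) = x_0 * exp(a t) + (b/a) * (exp(a t) - 1)
       = 7 * exp((-6/5) t) + ((7/5)/(-6/5)) * (exp((-6/5) t) - 1)
       = 7/6 + 35*exp(-6*t/5)/6.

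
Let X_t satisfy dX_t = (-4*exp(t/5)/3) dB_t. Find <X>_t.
<X>_t = 40*exp(2*t/5)/9 - 40/9

For an Itô process dX_t = a(t) dt + b(t) dB_t, the quadratic variation is <X>_t = int_0^t b(s)^2 ds (the drift term does not contribute). Here b(s) = -4*exp(s/5)/3, so
  b(s)^2 = 16*exp(2*s/5)/9.
Integrating from 0 to t:
  <X>_t = int_0^t (16*exp(2*s/5)/9) ds = 40*exp(2*t/5)/9 - 40/9.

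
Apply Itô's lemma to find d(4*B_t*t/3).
d(4*B_t*t/3) = (4*B_t/3) dt + (4*t/3) dB_t

Itô's formula for f(t, x): d f(t, B_t) = (f_t + (1/2) f_xx) dt + f_x dB_t. Compute partials of f(t, x) = 4*t*x/3:
  f_t(t,x)  = 4*x/3
  f_x(t,x)  = 4*t/3
  f_xx(t,x) = 0
Assemble drift = f_t + (1/2) f_xx = 4*x/3 and diffusion = f_x = 4*t/3. Substituting x = B_t:
  d(4*B_t*t/3) = (4*B_t/3) dt + (4*t/3) dB_t.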